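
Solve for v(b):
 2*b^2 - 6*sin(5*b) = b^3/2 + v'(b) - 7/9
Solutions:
 v(b) = C1 - b^4/8 + 2*b^3/3 + 7*b/9 + 6*cos(5*b)/5


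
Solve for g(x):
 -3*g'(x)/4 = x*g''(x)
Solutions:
 g(x) = C1 + C2*x^(1/4)


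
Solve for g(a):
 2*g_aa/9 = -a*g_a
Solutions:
 g(a) = C1 + C2*erf(3*a/2)


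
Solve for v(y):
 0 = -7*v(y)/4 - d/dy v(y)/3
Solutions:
 v(y) = C1*exp(-21*y/4)


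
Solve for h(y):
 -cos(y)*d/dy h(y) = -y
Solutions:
 h(y) = C1 + Integral(y/cos(y), y)


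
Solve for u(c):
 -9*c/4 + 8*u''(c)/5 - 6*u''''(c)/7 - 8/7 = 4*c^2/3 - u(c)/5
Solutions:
 u(c) = C1*exp(-sqrt(30)*c*sqrt(28 + sqrt(994))/30) + C2*exp(sqrt(30)*c*sqrt(28 + sqrt(994))/30) + C3*sin(sqrt(30)*c*sqrt(-28 + sqrt(994))/30) + C4*cos(sqrt(30)*c*sqrt(-28 + sqrt(994))/30) + 20*c^2/3 + 45*c/4 - 2120/21


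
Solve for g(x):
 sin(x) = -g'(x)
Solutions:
 g(x) = C1 + cos(x)


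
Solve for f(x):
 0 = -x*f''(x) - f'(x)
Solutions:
 f(x) = C1 + C2*log(x)


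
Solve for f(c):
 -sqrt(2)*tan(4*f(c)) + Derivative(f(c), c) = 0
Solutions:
 f(c) = -asin(C1*exp(4*sqrt(2)*c))/4 + pi/4
 f(c) = asin(C1*exp(4*sqrt(2)*c))/4


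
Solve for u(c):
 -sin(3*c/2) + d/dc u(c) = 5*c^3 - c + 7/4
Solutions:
 u(c) = C1 + 5*c^4/4 - c^2/2 + 7*c/4 - 2*cos(3*c/2)/3


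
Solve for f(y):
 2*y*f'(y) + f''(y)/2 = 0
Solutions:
 f(y) = C1 + C2*erf(sqrt(2)*y)


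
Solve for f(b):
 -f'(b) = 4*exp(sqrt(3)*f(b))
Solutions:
 f(b) = sqrt(3)*(2*log(1/(C1 + 4*b)) - log(3))/6


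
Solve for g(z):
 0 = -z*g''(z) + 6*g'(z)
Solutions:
 g(z) = C1 + C2*z^7


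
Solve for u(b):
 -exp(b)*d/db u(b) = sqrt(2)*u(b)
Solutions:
 u(b) = C1*exp(sqrt(2)*exp(-b))


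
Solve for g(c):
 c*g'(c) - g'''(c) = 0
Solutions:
 g(c) = C1 + Integral(C2*airyai(c) + C3*airybi(c), c)


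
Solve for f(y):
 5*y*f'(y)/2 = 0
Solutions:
 f(y) = C1


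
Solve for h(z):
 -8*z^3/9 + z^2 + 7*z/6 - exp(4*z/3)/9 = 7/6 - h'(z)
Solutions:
 h(z) = C1 + 2*z^4/9 - z^3/3 - 7*z^2/12 + 7*z/6 + exp(4*z/3)/12


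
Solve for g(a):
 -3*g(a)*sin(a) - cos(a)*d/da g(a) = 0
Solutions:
 g(a) = C1*cos(a)^3


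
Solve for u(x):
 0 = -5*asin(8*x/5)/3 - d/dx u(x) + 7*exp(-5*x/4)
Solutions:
 u(x) = C1 - 5*x*asin(8*x/5)/3 - 5*sqrt(25 - 64*x^2)/24 - 28*exp(-5*x/4)/5


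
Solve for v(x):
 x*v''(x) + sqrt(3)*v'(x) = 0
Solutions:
 v(x) = C1 + C2*x^(1 - sqrt(3))


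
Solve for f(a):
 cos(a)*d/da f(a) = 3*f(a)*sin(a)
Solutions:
 f(a) = C1/cos(a)^3


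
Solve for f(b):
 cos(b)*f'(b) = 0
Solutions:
 f(b) = C1


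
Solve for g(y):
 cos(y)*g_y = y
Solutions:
 g(y) = C1 + Integral(y/cos(y), y)


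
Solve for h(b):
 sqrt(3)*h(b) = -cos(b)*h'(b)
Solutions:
 h(b) = C1*(sin(b) - 1)^(sqrt(3)/2)/(sin(b) + 1)^(sqrt(3)/2)


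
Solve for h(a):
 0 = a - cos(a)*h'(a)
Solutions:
 h(a) = C1 + Integral(a/cos(a), a)


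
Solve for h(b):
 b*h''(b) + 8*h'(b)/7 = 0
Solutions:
 h(b) = C1 + C2/b^(1/7)


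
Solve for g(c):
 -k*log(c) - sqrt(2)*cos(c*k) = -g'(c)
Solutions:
 g(c) = C1 + c*k*(log(c) - 1) + sqrt(2)*Piecewise((sin(c*k)/k, Ne(k, 0)), (c, True))


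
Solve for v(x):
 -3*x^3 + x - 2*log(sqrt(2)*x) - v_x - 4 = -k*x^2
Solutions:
 v(x) = C1 + k*x^3/3 - 3*x^4/4 + x^2/2 - 2*x*log(x) - 2*x - x*log(2)


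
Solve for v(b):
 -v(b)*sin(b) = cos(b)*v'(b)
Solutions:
 v(b) = C1*cos(b)


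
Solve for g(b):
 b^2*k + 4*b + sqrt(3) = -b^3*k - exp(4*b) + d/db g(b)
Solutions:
 g(b) = C1 + b^4*k/4 + b^3*k/3 + 2*b^2 + sqrt(3)*b + exp(4*b)/4


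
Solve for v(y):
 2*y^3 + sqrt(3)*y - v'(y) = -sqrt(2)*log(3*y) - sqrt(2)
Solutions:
 v(y) = C1 + y^4/2 + sqrt(3)*y^2/2 + sqrt(2)*y*log(y) + sqrt(2)*y*log(3)


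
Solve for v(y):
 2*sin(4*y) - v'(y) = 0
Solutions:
 v(y) = C1 - cos(4*y)/2


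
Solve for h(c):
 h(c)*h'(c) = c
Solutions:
 h(c) = -sqrt(C1 + c^2)
 h(c) = sqrt(C1 + c^2)


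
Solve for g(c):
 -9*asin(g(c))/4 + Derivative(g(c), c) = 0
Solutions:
 Integral(1/asin(_y), (_y, g(c))) = C1 + 9*c/4


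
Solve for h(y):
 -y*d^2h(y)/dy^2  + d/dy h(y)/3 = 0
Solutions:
 h(y) = C1 + C2*y^(4/3)


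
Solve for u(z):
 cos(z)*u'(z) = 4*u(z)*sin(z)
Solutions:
 u(z) = C1/cos(z)^4


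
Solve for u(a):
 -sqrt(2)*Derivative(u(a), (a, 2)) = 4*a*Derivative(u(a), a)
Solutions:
 u(a) = C1 + C2*erf(2^(1/4)*a)


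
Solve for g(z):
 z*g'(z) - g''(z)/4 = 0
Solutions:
 g(z) = C1 + C2*erfi(sqrt(2)*z)


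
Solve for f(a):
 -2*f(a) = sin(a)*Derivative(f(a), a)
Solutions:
 f(a) = C1*(cos(a) + 1)/(cos(a) - 1)


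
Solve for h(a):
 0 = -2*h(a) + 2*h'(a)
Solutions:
 h(a) = C1*exp(a)


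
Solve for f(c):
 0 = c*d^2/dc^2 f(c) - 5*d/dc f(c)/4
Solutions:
 f(c) = C1 + C2*c^(9/4)


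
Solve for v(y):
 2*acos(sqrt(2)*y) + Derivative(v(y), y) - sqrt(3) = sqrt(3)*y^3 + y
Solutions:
 v(y) = C1 + sqrt(3)*y^4/4 + y^2/2 - 2*y*acos(sqrt(2)*y) + sqrt(3)*y + sqrt(2)*sqrt(1 - 2*y^2)


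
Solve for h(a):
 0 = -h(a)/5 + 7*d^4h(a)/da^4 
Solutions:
 h(a) = C1*exp(-35^(3/4)*a/35) + C2*exp(35^(3/4)*a/35) + C3*sin(35^(3/4)*a/35) + C4*cos(35^(3/4)*a/35)


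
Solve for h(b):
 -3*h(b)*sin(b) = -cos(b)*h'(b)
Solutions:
 h(b) = C1/cos(b)^3


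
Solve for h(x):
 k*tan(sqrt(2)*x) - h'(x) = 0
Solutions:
 h(x) = C1 - sqrt(2)*k*log(cos(sqrt(2)*x))/2


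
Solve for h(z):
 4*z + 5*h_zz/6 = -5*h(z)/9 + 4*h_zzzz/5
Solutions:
 h(z) = C1*exp(-sqrt(15)*z*sqrt(5 + sqrt(89))/12) + C2*exp(sqrt(15)*z*sqrt(5 + sqrt(89))/12) + C3*sin(sqrt(15)*z*sqrt(-5 + sqrt(89))/12) + C4*cos(sqrt(15)*z*sqrt(-5 + sqrt(89))/12) - 36*z/5


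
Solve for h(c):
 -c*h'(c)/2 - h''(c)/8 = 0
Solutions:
 h(c) = C1 + C2*erf(sqrt(2)*c)


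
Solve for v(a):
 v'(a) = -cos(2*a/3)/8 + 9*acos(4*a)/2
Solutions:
 v(a) = C1 + 9*a*acos(4*a)/2 - 9*sqrt(1 - 16*a^2)/8 - 3*sin(2*a/3)/16


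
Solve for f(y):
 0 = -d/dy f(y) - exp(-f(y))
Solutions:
 f(y) = log(C1 - y)


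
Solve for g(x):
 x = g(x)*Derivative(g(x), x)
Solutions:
 g(x) = -sqrt(C1 + x^2)
 g(x) = sqrt(C1 + x^2)


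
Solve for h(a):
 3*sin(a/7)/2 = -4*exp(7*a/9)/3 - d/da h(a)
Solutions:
 h(a) = C1 - 12*exp(7*a/9)/7 + 21*cos(a/7)/2


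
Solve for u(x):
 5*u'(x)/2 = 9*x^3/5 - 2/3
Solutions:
 u(x) = C1 + 9*x^4/50 - 4*x/15


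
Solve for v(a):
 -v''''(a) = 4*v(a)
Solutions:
 v(a) = (C1*sin(a) + C2*cos(a))*exp(-a) + (C3*sin(a) + C4*cos(a))*exp(a)


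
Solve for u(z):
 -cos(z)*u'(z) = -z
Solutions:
 u(z) = C1 + Integral(z/cos(z), z)


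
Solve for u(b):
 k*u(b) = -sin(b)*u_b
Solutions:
 u(b) = C1*exp(k*(-log(cos(b) - 1) + log(cos(b) + 1))/2)


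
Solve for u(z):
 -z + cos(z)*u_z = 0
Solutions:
 u(z) = C1 + Integral(z/cos(z), z)


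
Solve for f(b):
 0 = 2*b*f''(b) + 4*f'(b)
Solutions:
 f(b) = C1 + C2/b


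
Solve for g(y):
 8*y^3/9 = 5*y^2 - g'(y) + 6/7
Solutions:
 g(y) = C1 - 2*y^4/9 + 5*y^3/3 + 6*y/7


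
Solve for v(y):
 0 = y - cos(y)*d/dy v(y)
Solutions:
 v(y) = C1 + Integral(y/cos(y), y)


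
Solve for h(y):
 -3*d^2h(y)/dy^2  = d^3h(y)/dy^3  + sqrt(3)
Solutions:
 h(y) = C1 + C2*y + C3*exp(-3*y) - sqrt(3)*y^2/6


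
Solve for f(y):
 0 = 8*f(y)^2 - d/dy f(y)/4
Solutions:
 f(y) = -1/(C1 + 32*y)


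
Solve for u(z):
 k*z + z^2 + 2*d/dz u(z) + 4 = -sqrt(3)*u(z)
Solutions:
 u(z) = C1*exp(-sqrt(3)*z/2) - sqrt(3)*k*z/3 + 2*k/3 - sqrt(3)*z^2/3 + 4*z/3 - 20*sqrt(3)/9


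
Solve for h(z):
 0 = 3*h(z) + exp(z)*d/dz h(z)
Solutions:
 h(z) = C1*exp(3*exp(-z))


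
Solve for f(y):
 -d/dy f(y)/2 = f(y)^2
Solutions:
 f(y) = 1/(C1 + 2*y)


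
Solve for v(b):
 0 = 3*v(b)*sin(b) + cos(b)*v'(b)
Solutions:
 v(b) = C1*cos(b)^3


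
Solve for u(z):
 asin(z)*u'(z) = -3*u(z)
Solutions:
 u(z) = C1*exp(-3*Integral(1/asin(z), z))


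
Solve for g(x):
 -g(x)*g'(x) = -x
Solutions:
 g(x) = -sqrt(C1 + x^2)
 g(x) = sqrt(C1 + x^2)


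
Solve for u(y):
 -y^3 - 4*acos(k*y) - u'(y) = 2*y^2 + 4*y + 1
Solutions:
 u(y) = C1 - y^4/4 - 2*y^3/3 - 2*y^2 - y - 4*Piecewise((y*acos(k*y) - sqrt(-k^2*y^2 + 1)/k, Ne(k, 0)), (pi*y/2, True))


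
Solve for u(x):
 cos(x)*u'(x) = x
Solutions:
 u(x) = C1 + Integral(x/cos(x), x)


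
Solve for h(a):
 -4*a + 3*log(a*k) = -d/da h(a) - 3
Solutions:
 h(a) = C1 + 2*a^2 - 3*a*log(a*k)


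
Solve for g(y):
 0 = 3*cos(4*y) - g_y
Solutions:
 g(y) = C1 + 3*sin(4*y)/4


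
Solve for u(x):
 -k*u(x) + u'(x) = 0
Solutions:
 u(x) = C1*exp(k*x)


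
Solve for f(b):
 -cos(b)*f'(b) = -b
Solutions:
 f(b) = C1 + Integral(b/cos(b), b)


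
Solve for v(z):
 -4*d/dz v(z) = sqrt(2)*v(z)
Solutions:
 v(z) = C1*exp(-sqrt(2)*z/4)


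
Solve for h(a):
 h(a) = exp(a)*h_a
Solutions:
 h(a) = C1*exp(-exp(-a))


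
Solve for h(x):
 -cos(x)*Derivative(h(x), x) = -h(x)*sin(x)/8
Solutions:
 h(x) = C1/cos(x)^(1/8)


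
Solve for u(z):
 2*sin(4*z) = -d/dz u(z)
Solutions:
 u(z) = C1 + cos(4*z)/2


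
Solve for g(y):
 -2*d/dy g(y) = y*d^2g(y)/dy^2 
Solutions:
 g(y) = C1 + C2/y


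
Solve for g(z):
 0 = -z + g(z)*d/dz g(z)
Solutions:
 g(z) = -sqrt(C1 + z^2)
 g(z) = sqrt(C1 + z^2)


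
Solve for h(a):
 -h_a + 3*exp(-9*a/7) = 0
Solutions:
 h(a) = C1 - 7*exp(-9*a/7)/3


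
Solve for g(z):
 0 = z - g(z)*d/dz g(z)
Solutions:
 g(z) = -sqrt(C1 + z^2)
 g(z) = sqrt(C1 + z^2)


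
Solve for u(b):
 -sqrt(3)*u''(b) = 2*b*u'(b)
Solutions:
 u(b) = C1 + C2*erf(3^(3/4)*b/3)


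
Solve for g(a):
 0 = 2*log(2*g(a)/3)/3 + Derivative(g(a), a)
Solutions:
 3*Integral(1/(log(_y) - log(3) + log(2)), (_y, g(a)))/2 = C1 - a


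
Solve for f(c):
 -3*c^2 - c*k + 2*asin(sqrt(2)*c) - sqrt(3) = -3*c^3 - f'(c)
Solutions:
 f(c) = C1 - 3*c^4/4 + c^3 + c^2*k/2 - 2*c*asin(sqrt(2)*c) + sqrt(3)*c - sqrt(2)*sqrt(1 - 2*c^2)


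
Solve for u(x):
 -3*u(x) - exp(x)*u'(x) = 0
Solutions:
 u(x) = C1*exp(3*exp(-x))


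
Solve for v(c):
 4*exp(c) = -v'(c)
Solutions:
 v(c) = C1 - 4*exp(c)


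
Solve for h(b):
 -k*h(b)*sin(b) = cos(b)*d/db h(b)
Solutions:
 h(b) = C1*exp(k*log(cos(b)))


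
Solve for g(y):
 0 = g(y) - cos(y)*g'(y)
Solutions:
 g(y) = C1*sqrt(sin(y) + 1)/sqrt(sin(y) - 1)


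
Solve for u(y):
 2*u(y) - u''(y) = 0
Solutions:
 u(y) = C1*exp(-sqrt(2)*y) + C2*exp(sqrt(2)*y)


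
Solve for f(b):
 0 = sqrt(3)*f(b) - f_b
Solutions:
 f(b) = C1*exp(sqrt(3)*b)


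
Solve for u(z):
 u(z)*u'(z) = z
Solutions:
 u(z) = -sqrt(C1 + z^2)
 u(z) = sqrt(C1 + z^2)


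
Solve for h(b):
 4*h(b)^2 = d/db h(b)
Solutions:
 h(b) = -1/(C1 + 4*b)


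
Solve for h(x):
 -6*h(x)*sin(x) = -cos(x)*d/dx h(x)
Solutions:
 h(x) = C1/cos(x)^6


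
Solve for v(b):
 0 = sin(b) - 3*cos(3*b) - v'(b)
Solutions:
 v(b) = C1 - sin(3*b) - cos(b)


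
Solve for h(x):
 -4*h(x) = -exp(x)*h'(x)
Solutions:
 h(x) = C1*exp(-4*exp(-x))


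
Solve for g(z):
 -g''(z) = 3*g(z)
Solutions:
 g(z) = C1*sin(sqrt(3)*z) + C2*cos(sqrt(3)*z)


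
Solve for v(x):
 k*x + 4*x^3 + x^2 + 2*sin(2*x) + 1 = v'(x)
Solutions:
 v(x) = C1 + k*x^2/2 + x^4 + x^3/3 + x - cos(2*x)


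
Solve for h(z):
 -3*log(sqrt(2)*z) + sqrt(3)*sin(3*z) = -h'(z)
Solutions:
 h(z) = C1 + 3*z*log(z) - 3*z + 3*z*log(2)/2 + sqrt(3)*cos(3*z)/3


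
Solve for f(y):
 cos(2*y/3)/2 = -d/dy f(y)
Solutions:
 f(y) = C1 - 3*sin(2*y/3)/4


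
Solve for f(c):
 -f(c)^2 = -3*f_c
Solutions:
 f(c) = -3/(C1 + c)


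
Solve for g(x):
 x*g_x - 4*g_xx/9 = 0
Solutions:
 g(x) = C1 + C2*erfi(3*sqrt(2)*x/4)


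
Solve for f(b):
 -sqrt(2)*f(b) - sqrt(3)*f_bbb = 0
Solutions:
 f(b) = C3*exp(-2^(1/6)*3^(5/6)*b/3) + (C1*sin(2^(1/6)*3^(1/3)*b/2) + C2*cos(2^(1/6)*3^(1/3)*b/2))*exp(2^(1/6)*3^(5/6)*b/6)


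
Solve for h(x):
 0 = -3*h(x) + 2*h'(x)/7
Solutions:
 h(x) = C1*exp(21*x/2)


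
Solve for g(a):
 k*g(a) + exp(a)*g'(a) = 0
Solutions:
 g(a) = C1*exp(k*exp(-a))


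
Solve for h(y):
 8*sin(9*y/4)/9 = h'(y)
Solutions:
 h(y) = C1 - 32*cos(9*y/4)/81


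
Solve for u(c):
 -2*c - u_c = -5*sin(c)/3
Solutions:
 u(c) = C1 - c^2 - 5*cos(c)/3


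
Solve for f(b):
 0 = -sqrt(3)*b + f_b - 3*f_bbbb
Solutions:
 f(b) = C1 + C4*exp(3^(2/3)*b/3) + sqrt(3)*b^2/2 + (C2*sin(3^(1/6)*b/2) + C3*cos(3^(1/6)*b/2))*exp(-3^(2/3)*b/6)


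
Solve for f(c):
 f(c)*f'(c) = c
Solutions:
 f(c) = -sqrt(C1 + c^2)
 f(c) = sqrt(C1 + c^2)


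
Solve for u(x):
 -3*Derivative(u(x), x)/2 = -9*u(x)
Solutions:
 u(x) = C1*exp(6*x)


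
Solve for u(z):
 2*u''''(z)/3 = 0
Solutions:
 u(z) = C1 + C2*z + C3*z^2 + C4*z^3


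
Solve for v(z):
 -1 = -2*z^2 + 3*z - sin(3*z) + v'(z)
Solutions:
 v(z) = C1 + 2*z^3/3 - 3*z^2/2 - z - cos(3*z)/3


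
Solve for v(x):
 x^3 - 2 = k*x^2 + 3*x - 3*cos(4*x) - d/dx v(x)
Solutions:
 v(x) = C1 + k*x^3/3 - x^4/4 + 3*x^2/2 + 2*x - 3*sin(4*x)/4


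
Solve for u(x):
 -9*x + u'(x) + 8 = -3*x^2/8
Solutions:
 u(x) = C1 - x^3/8 + 9*x^2/2 - 8*x


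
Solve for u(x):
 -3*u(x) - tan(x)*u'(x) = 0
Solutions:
 u(x) = C1/sin(x)^3


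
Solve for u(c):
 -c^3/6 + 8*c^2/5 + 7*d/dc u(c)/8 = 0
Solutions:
 u(c) = C1 + c^4/21 - 64*c^3/105


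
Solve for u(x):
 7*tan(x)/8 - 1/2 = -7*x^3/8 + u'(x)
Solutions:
 u(x) = C1 + 7*x^4/32 - x/2 - 7*log(cos(x))/8


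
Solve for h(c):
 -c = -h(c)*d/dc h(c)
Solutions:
 h(c) = -sqrt(C1 + c^2)
 h(c) = sqrt(C1 + c^2)


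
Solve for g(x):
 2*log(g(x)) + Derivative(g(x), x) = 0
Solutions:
 li(g(x)) = C1 - 2*x


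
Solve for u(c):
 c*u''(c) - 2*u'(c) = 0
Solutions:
 u(c) = C1 + C2*c^3


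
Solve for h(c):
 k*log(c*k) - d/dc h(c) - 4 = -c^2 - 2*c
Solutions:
 h(c) = C1 + c^3/3 + c^2 + c*k*log(c*k) + c*(-k - 4)


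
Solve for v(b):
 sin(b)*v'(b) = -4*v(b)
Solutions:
 v(b) = C1*(cos(b)^2 + 2*cos(b) + 1)/(cos(b)^2 - 2*cos(b) + 1)


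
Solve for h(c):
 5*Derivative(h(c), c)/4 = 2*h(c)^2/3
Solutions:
 h(c) = -15/(C1 + 8*c)


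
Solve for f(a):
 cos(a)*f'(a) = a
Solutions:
 f(a) = C1 + Integral(a/cos(a), a)


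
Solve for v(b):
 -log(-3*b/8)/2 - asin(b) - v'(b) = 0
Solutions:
 v(b) = C1 - b*log(-b)/2 - b*asin(b) - b*log(3) + b/2 + b*log(2) + b*log(6)/2 - sqrt(1 - b^2)


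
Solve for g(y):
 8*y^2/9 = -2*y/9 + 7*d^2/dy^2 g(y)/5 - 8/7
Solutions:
 g(y) = C1 + C2*y + 10*y^4/189 + 5*y^3/189 + 20*y^2/49


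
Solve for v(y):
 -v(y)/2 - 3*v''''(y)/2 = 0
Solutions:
 v(y) = (C1*sin(sqrt(2)*3^(3/4)*y/6) + C2*cos(sqrt(2)*3^(3/4)*y/6))*exp(-sqrt(2)*3^(3/4)*y/6) + (C3*sin(sqrt(2)*3^(3/4)*y/6) + C4*cos(sqrt(2)*3^(3/4)*y/6))*exp(sqrt(2)*3^(3/4)*y/6)


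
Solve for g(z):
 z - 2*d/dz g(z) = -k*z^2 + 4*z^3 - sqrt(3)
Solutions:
 g(z) = C1 + k*z^3/6 - z^4/2 + z^2/4 + sqrt(3)*z/2


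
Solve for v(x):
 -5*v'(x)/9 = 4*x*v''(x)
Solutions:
 v(x) = C1 + C2*x^(31/36)


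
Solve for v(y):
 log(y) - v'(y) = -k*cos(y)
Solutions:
 v(y) = C1 + k*sin(y) + y*log(y) - y


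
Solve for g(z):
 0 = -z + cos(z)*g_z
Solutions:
 g(z) = C1 + Integral(z/cos(z), z)


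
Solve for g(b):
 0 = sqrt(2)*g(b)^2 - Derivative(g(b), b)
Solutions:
 g(b) = -1/(C1 + sqrt(2)*b)


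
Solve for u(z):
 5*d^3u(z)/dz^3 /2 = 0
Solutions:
 u(z) = C1 + C2*z + C3*z^2


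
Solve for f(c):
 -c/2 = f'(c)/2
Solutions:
 f(c) = C1 - c^2/2


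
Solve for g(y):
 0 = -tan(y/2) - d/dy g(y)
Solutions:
 g(y) = C1 + 2*log(cos(y/2))


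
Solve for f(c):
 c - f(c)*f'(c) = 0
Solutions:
 f(c) = -sqrt(C1 + c^2)
 f(c) = sqrt(C1 + c^2)


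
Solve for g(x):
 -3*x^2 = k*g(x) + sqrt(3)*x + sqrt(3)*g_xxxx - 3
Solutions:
 g(x) = C1*exp(-3^(7/8)*x*(-k)^(1/4)/3) + C2*exp(3^(7/8)*x*(-k)^(1/4)/3) + C3*exp(-3^(7/8)*I*x*(-k)^(1/4)/3) + C4*exp(3^(7/8)*I*x*(-k)^(1/4)/3) - 3*x^2/k - sqrt(3)*x/k + 3/k


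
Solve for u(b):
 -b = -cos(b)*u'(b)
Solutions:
 u(b) = C1 + Integral(b/cos(b), b)


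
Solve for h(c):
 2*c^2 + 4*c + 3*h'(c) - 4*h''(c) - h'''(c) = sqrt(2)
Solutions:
 h(c) = C1 + C2*exp(c*(-2 + sqrt(7))) + C3*exp(-c*(2 + sqrt(7))) - 2*c^3/9 - 14*c^2/9 - 124*c/27 + sqrt(2)*c/3


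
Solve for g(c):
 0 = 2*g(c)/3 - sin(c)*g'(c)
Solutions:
 g(c) = C1*(cos(c) - 1)^(1/3)/(cos(c) + 1)^(1/3)


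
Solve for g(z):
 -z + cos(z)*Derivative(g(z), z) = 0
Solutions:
 g(z) = C1 + Integral(z/cos(z), z)


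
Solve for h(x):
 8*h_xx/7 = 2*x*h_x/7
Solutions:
 h(x) = C1 + C2*erfi(sqrt(2)*x/4)


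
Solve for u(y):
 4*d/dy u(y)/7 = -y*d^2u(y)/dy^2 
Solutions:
 u(y) = C1 + C2*y^(3/7)


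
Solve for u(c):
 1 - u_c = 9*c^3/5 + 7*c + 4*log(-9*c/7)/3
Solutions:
 u(c) = C1 - 9*c^4/20 - 7*c^2/2 - 4*c*log(-c)/3 + c*(-3*log(3) + log(21)/3 + log(7) + 7/3)


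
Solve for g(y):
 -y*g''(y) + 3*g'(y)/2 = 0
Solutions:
 g(y) = C1 + C2*y^(5/2)


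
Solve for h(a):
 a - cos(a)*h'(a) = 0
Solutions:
 h(a) = C1 + Integral(a/cos(a), a)


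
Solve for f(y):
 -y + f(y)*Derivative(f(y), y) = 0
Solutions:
 f(y) = -sqrt(C1 + y^2)
 f(y) = sqrt(C1 + y^2)


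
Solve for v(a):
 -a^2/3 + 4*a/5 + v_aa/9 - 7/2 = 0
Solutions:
 v(a) = C1 + C2*a + a^4/4 - 6*a^3/5 + 63*a^2/4


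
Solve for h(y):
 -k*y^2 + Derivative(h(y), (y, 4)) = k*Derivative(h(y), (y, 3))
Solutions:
 h(y) = C1 + C2*y + C3*y^2 + C4*exp(k*y) - y^5/60 - y^4/(12*k) - y^3/(3*k^2)


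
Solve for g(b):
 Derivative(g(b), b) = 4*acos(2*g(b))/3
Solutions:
 Integral(1/acos(2*_y), (_y, g(b))) = C1 + 4*b/3


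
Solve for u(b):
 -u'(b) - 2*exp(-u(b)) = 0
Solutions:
 u(b) = log(C1 - 2*b)


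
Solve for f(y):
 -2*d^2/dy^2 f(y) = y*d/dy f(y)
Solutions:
 f(y) = C1 + C2*erf(y/2)


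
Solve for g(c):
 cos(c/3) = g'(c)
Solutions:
 g(c) = C1 + 3*sin(c/3)


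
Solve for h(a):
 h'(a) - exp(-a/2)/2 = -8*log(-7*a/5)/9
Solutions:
 h(a) = C1 - 8*a*log(-a)/9 + 8*a*(-log(7) + 1 + log(5))/9 - exp(-a/2)


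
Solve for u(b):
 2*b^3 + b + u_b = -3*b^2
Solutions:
 u(b) = C1 - b^4/2 - b^3 - b^2/2


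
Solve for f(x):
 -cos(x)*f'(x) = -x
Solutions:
 f(x) = C1 + Integral(x/cos(x), x)


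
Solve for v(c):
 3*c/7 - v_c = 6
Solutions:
 v(c) = C1 + 3*c^2/14 - 6*c


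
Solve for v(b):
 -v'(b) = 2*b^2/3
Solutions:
 v(b) = C1 - 2*b^3/9


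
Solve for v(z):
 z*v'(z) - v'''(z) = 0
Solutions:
 v(z) = C1 + Integral(C2*airyai(z) + C3*airybi(z), z)


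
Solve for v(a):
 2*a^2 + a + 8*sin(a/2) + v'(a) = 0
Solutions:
 v(a) = C1 - 2*a^3/3 - a^2/2 + 16*cos(a/2)


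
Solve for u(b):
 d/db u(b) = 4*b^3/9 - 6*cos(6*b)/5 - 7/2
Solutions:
 u(b) = C1 + b^4/9 - 7*b/2 - sin(6*b)/5


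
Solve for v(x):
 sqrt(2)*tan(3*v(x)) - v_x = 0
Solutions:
 v(x) = -asin(C1*exp(3*sqrt(2)*x))/3 + pi/3
 v(x) = asin(C1*exp(3*sqrt(2)*x))/3


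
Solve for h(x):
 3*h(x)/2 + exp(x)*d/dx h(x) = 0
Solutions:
 h(x) = C1*exp(3*exp(-x)/2)


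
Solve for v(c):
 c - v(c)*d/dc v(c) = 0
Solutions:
 v(c) = -sqrt(C1 + c^2)
 v(c) = sqrt(C1 + c^2)


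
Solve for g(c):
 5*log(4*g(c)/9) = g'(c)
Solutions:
 -Integral(1/(log(_y) - 2*log(3) + 2*log(2)), (_y, g(c)))/5 = C1 - c


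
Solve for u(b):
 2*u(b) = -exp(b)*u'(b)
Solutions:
 u(b) = C1*exp(2*exp(-b))


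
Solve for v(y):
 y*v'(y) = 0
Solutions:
 v(y) = C1


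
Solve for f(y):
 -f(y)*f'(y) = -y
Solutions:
 f(y) = -sqrt(C1 + y^2)
 f(y) = sqrt(C1 + y^2)


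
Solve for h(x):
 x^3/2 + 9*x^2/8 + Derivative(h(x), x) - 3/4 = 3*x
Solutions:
 h(x) = C1 - x^4/8 - 3*x^3/8 + 3*x^2/2 + 3*x/4


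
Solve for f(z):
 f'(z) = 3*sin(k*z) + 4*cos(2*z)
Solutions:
 f(z) = C1 + 2*sin(2*z) - 3*cos(k*z)/k


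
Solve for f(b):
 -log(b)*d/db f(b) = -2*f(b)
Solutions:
 f(b) = C1*exp(2*li(b))


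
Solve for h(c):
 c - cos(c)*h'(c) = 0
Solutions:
 h(c) = C1 + Integral(c/cos(c), c)


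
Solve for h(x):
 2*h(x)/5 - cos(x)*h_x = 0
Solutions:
 h(x) = C1*(sin(x) + 1)^(1/5)/(sin(x) - 1)^(1/5)


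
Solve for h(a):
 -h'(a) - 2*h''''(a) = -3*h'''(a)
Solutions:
 h(a) = C1 + C4*exp(-a/2) + (C2 + C3*a)*exp(a)


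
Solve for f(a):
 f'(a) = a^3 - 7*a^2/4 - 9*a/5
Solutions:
 f(a) = C1 + a^4/4 - 7*a^3/12 - 9*a^2/10


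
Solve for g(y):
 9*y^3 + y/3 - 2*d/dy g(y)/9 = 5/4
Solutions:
 g(y) = C1 + 81*y^4/8 + 3*y^2/4 - 45*y/8


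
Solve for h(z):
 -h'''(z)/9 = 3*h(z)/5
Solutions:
 h(z) = C3*exp(-3*5^(2/3)*z/5) + (C1*sin(3*sqrt(3)*5^(2/3)*z/10) + C2*cos(3*sqrt(3)*5^(2/3)*z/10))*exp(3*5^(2/3)*z/10)


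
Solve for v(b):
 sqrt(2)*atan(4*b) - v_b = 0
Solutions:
 v(b) = C1 + sqrt(2)*(b*atan(4*b) - log(16*b^2 + 1)/8)


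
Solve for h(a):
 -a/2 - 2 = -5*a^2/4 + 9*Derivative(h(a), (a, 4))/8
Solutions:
 h(a) = C1 + C2*a + C3*a^2 + C4*a^3 + a^6/324 - a^5/270 - 2*a^4/27


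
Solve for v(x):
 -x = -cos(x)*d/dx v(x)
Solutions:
 v(x) = C1 + Integral(x/cos(x), x)


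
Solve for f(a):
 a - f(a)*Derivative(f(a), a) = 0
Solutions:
 f(a) = -sqrt(C1 + a^2)
 f(a) = sqrt(C1 + a^2)


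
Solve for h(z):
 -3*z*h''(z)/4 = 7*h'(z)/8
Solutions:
 h(z) = C1 + C2/z^(1/6)


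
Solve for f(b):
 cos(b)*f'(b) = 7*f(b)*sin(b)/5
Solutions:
 f(b) = C1/cos(b)^(7/5)


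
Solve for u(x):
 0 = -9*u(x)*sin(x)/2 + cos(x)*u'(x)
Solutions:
 u(x) = C1/cos(x)^(9/2)


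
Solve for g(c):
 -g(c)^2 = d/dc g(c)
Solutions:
 g(c) = 1/(C1 + c)


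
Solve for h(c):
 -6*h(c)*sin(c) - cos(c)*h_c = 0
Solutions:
 h(c) = C1*cos(c)^6


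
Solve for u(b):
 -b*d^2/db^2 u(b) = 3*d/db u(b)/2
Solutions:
 u(b) = C1 + C2/sqrt(b)


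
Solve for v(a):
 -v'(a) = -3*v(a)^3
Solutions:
 v(a) = -sqrt(2)*sqrt(-1/(C1 + 3*a))/2
 v(a) = sqrt(2)*sqrt(-1/(C1 + 3*a))/2


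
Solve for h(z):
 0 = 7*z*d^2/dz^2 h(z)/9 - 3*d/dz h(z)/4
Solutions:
 h(z) = C1 + C2*z^(55/28)


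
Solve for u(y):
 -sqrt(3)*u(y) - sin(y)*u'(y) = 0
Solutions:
 u(y) = C1*(cos(y) + 1)^(sqrt(3)/2)/(cos(y) - 1)^(sqrt(3)/2)


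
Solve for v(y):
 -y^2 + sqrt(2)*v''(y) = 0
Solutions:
 v(y) = C1 + C2*y + sqrt(2)*y^4/24


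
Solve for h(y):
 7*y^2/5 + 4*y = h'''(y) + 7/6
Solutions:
 h(y) = C1 + C2*y + C3*y^2 + 7*y^5/300 + y^4/6 - 7*y^3/36


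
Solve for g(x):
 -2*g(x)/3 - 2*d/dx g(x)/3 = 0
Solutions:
 g(x) = C1*exp(-x)


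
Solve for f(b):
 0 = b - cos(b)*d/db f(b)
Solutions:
 f(b) = C1 + Integral(b/cos(b), b)


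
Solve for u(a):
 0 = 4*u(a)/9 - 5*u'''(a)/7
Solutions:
 u(a) = C3*exp(2100^(1/3)*a/15) + (C1*sin(3^(5/6)*700^(1/3)*a/30) + C2*cos(3^(5/6)*700^(1/3)*a/30))*exp(-2100^(1/3)*a/30)


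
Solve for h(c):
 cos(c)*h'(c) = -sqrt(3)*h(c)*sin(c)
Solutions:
 h(c) = C1*cos(c)^(sqrt(3))


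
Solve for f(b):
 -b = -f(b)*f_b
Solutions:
 f(b) = -sqrt(C1 + b^2)
 f(b) = sqrt(C1 + b^2)


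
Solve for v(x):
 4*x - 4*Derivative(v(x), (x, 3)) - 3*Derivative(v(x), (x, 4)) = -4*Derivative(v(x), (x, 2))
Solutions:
 v(x) = C1 + C2*x + C3*exp(-2*x) + C4*exp(2*x/3) - x^3/6 - x^2/2


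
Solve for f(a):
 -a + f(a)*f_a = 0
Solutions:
 f(a) = -sqrt(C1 + a^2)
 f(a) = sqrt(C1 + a^2)


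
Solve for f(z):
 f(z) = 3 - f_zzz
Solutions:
 f(z) = C3*exp(-z) + (C1*sin(sqrt(3)*z/2) + C2*cos(sqrt(3)*z/2))*exp(z/2) + 3


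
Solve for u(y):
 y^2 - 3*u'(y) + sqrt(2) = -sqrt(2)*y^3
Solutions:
 u(y) = C1 + sqrt(2)*y^4/12 + y^3/9 + sqrt(2)*y/3


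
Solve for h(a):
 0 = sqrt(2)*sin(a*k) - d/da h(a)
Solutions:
 h(a) = C1 - sqrt(2)*cos(a*k)/k


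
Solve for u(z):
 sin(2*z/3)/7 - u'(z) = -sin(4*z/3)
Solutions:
 u(z) = C1 - 3*cos(2*z/3)/14 - 3*cos(4*z/3)/4


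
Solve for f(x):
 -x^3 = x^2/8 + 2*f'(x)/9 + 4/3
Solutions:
 f(x) = C1 - 9*x^4/8 - 3*x^3/16 - 6*x


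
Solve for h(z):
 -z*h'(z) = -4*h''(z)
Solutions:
 h(z) = C1 + C2*erfi(sqrt(2)*z/4)


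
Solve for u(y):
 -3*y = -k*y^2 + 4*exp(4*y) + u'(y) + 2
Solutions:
 u(y) = C1 + k*y^3/3 - 3*y^2/2 - 2*y - exp(4*y)


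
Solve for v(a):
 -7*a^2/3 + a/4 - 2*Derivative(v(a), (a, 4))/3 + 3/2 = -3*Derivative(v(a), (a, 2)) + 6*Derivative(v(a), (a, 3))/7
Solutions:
 v(a) = C1 + C2*a + C3*exp(3*a*(-3 + sqrt(107))/14) + C4*exp(-3*a*(3 + sqrt(107))/14) + 7*a^4/108 + 13*a^3/216 - 29*a^2/1134


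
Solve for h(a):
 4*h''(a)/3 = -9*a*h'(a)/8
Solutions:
 h(a) = C1 + C2*erf(3*sqrt(3)*a/8)


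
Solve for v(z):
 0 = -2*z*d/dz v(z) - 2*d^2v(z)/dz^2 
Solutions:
 v(z) = C1 + C2*erf(sqrt(2)*z/2)


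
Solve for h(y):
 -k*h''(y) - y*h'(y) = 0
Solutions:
 h(y) = C1 + C2*sqrt(k)*erf(sqrt(2)*y*sqrt(1/k)/2)


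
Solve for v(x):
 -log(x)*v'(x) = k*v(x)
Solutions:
 v(x) = C1*exp(-k*li(x))


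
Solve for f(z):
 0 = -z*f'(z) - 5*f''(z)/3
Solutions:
 f(z) = C1 + C2*erf(sqrt(30)*z/10)


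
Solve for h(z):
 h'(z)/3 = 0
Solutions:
 h(z) = C1


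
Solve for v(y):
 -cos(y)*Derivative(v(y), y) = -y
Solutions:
 v(y) = C1 + Integral(y/cos(y), y)


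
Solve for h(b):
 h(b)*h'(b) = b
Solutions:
 h(b) = -sqrt(C1 + b^2)
 h(b) = sqrt(C1 + b^2)


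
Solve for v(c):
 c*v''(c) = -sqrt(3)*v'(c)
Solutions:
 v(c) = C1 + C2*c^(1 - sqrt(3))


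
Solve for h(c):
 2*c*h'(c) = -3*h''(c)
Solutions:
 h(c) = C1 + C2*erf(sqrt(3)*c/3)


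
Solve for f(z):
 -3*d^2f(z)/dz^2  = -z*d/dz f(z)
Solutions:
 f(z) = C1 + C2*erfi(sqrt(6)*z/6)


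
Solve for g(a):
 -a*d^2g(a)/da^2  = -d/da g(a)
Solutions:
 g(a) = C1 + C2*a^2


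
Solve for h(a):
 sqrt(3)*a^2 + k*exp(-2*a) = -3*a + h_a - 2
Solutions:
 h(a) = C1 + sqrt(3)*a^3/3 + 3*a^2/2 + 2*a - k*exp(-2*a)/2


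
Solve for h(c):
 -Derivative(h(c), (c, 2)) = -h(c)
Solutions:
 h(c) = C1*exp(-c) + C2*exp(c)


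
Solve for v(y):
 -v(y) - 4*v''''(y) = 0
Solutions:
 v(y) = (C1*sin(y/2) + C2*cos(y/2))*exp(-y/2) + (C3*sin(y/2) + C4*cos(y/2))*exp(y/2)


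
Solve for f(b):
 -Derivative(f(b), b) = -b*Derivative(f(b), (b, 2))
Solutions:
 f(b) = C1 + C2*b^2


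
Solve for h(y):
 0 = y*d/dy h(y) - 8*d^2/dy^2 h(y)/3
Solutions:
 h(y) = C1 + C2*erfi(sqrt(3)*y/4)


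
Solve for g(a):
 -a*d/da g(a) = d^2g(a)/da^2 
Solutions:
 g(a) = C1 + C2*erf(sqrt(2)*a/2)


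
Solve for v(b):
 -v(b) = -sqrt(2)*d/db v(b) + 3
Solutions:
 v(b) = C1*exp(sqrt(2)*b/2) - 3


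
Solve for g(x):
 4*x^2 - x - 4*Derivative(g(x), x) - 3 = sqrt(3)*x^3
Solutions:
 g(x) = C1 - sqrt(3)*x^4/16 + x^3/3 - x^2/8 - 3*x/4


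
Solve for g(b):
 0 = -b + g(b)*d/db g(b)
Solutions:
 g(b) = -sqrt(C1 + b^2)
 g(b) = sqrt(C1 + b^2)


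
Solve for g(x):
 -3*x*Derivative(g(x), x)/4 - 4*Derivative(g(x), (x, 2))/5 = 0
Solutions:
 g(x) = C1 + C2*erf(sqrt(30)*x/8)


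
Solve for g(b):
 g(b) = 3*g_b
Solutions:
 g(b) = C1*exp(b/3)


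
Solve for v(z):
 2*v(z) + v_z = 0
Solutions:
 v(z) = C1*exp(-2*z)


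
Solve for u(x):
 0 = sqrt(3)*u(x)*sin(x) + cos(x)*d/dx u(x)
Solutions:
 u(x) = C1*cos(x)^(sqrt(3))


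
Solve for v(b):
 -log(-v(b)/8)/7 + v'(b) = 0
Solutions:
 -7*Integral(1/(log(-_y) - 3*log(2)), (_y, v(b))) = C1 - b


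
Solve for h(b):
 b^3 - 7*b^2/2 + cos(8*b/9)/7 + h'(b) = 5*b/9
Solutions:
 h(b) = C1 - b^4/4 + 7*b^3/6 + 5*b^2/18 - 9*sin(8*b/9)/56


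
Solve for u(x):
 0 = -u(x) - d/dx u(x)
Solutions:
 u(x) = C1*exp(-x)


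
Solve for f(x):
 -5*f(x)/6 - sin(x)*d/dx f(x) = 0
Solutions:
 f(x) = C1*(cos(x) + 1)^(5/12)/(cos(x) - 1)^(5/12)


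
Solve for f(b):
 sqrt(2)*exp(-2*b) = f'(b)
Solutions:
 f(b) = C1 - sqrt(2)*exp(-2*b)/2


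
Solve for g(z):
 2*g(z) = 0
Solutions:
 g(z) = 0


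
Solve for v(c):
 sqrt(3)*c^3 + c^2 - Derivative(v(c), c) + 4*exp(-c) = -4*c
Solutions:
 v(c) = C1 + sqrt(3)*c^4/4 + c^3/3 + 2*c^2 - 4*exp(-c)


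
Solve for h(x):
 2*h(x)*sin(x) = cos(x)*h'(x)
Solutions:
 h(x) = C1/cos(x)^2


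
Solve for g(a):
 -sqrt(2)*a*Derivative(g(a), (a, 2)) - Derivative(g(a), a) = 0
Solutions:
 g(a) = C1 + C2*a^(1 - sqrt(2)/2)


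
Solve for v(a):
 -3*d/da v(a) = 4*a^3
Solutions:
 v(a) = C1 - a^4/3


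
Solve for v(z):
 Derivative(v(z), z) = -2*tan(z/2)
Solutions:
 v(z) = C1 + 4*log(cos(z/2))


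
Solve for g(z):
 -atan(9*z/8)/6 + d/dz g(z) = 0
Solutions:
 g(z) = C1 + z*atan(9*z/8)/6 - 2*log(81*z^2 + 64)/27


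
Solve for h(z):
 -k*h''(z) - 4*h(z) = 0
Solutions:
 h(z) = C1*exp(-2*z*sqrt(-1/k)) + C2*exp(2*z*sqrt(-1/k))


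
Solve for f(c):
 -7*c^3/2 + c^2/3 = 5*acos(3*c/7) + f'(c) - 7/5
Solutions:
 f(c) = C1 - 7*c^4/8 + c^3/9 - 5*c*acos(3*c/7) + 7*c/5 + 5*sqrt(49 - 9*c^2)/3


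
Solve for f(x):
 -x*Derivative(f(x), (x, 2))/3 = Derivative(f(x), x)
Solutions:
 f(x) = C1 + C2/x^2


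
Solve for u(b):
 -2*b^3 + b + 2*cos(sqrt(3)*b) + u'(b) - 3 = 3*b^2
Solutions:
 u(b) = C1 + b^4/2 + b^3 - b^2/2 + 3*b - 2*sqrt(3)*sin(sqrt(3)*b)/3


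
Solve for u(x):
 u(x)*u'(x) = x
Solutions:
 u(x) = -sqrt(C1 + x^2)
 u(x) = sqrt(C1 + x^2)


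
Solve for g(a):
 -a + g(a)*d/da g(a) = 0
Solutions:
 g(a) = -sqrt(C1 + a^2)
 g(a) = sqrt(C1 + a^2)


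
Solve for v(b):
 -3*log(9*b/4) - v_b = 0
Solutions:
 v(b) = C1 - 3*b*log(b) + b*log(64/729) + 3*b


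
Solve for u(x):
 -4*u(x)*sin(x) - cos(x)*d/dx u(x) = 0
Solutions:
 u(x) = C1*cos(x)^4


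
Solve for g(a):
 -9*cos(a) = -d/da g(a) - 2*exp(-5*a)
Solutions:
 g(a) = C1 + 9*sin(a) + 2*exp(-5*a)/5


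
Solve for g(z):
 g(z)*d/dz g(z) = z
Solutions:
 g(z) = -sqrt(C1 + z^2)
 g(z) = sqrt(C1 + z^2)


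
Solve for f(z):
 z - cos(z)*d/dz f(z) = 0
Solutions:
 f(z) = C1 + Integral(z/cos(z), z)


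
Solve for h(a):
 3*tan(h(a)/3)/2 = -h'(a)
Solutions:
 h(a) = -3*asin(C1*exp(-a/2)) + 3*pi
 h(a) = 3*asin(C1*exp(-a/2))


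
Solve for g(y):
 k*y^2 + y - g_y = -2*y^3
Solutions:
 g(y) = C1 + k*y^3/3 + y^4/2 + y^2/2


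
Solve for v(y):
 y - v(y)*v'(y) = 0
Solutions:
 v(y) = -sqrt(C1 + y^2)
 v(y) = sqrt(C1 + y^2)


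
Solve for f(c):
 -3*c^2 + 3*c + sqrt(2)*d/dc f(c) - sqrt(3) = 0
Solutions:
 f(c) = C1 + sqrt(2)*c^3/2 - 3*sqrt(2)*c^2/4 + sqrt(6)*c/2


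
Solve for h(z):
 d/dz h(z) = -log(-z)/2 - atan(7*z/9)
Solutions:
 h(z) = C1 - z*log(-z)/2 - z*atan(7*z/9) + z/2 + 9*log(49*z^2 + 81)/14


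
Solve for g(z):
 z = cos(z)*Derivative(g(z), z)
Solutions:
 g(z) = C1 + Integral(z/cos(z), z)


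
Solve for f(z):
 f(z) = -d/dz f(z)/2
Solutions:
 f(z) = C1*exp(-2*z)


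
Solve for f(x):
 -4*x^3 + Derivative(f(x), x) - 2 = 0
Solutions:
 f(x) = C1 + x^4 + 2*x


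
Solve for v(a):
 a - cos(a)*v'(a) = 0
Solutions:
 v(a) = C1 + Integral(a/cos(a), a)


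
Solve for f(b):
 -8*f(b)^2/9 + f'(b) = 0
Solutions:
 f(b) = -9/(C1 + 8*b)


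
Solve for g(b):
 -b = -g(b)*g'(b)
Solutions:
 g(b) = -sqrt(C1 + b^2)
 g(b) = sqrt(C1 + b^2)


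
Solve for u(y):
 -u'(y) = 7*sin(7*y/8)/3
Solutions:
 u(y) = C1 + 8*cos(7*y/8)/3


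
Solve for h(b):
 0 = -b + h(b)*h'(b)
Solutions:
 h(b) = -sqrt(C1 + b^2)
 h(b) = sqrt(C1 + b^2)


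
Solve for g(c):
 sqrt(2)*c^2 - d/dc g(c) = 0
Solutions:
 g(c) = C1 + sqrt(2)*c^3/3


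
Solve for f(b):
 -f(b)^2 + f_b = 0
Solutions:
 f(b) = -1/(C1 + b)


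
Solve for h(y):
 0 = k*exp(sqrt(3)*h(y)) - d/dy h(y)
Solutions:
 h(y) = sqrt(3)*(2*log(-1/(C1 + k*y)) - log(3))/6


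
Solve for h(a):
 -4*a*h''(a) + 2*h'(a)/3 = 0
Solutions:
 h(a) = C1 + C2*a^(7/6)


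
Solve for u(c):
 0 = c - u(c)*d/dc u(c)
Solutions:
 u(c) = -sqrt(C1 + c^2)
 u(c) = sqrt(C1 + c^2)


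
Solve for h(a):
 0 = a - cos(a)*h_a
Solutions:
 h(a) = C1 + Integral(a/cos(a), a)


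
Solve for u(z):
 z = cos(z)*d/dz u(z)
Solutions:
 u(z) = C1 + Integral(z/cos(z), z)


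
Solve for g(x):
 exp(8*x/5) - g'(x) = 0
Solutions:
 g(x) = C1 + 5*exp(8*x/5)/8


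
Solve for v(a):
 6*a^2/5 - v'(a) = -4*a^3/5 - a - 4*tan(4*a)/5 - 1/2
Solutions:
 v(a) = C1 + a^4/5 + 2*a^3/5 + a^2/2 + a/2 - log(cos(4*a))/5


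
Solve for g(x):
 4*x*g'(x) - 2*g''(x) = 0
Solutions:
 g(x) = C1 + C2*erfi(x)


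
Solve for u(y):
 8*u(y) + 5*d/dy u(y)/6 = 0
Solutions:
 u(y) = C1*exp(-48*y/5)


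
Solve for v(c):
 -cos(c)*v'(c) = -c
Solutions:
 v(c) = C1 + Integral(c/cos(c), c)


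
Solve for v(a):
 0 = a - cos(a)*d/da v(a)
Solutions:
 v(a) = C1 + Integral(a/cos(a), a)


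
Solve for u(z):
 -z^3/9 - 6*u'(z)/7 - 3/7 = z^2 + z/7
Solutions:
 u(z) = C1 - 7*z^4/216 - 7*z^3/18 - z^2/12 - z/2


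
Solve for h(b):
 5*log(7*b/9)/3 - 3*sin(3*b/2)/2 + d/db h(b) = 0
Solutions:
 h(b) = C1 - 5*b*log(b)/3 - 2*b*log(7) + b*log(21)/3 + 5*b/3 + 3*b*log(3) - cos(3*b/2)


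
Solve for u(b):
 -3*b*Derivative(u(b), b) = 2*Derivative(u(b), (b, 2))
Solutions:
 u(b) = C1 + C2*erf(sqrt(3)*b/2)


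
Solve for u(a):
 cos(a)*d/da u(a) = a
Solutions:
 u(a) = C1 + Integral(a/cos(a), a)


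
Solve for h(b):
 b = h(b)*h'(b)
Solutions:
 h(b) = -sqrt(C1 + b^2)
 h(b) = sqrt(C1 + b^2)


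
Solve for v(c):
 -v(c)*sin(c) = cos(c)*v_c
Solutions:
 v(c) = C1*cos(c)


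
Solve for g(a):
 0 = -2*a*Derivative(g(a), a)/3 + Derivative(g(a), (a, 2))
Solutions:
 g(a) = C1 + C2*erfi(sqrt(3)*a/3)


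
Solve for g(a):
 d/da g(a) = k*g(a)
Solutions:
 g(a) = C1*exp(a*k)


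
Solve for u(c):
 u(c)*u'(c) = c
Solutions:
 u(c) = -sqrt(C1 + c^2)
 u(c) = sqrt(C1 + c^2)


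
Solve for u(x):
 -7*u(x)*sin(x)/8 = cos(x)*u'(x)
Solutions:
 u(x) = C1*cos(x)^(7/8)


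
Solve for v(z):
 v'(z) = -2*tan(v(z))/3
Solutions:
 v(z) = pi - asin(C1*exp(-2*z/3))
 v(z) = asin(C1*exp(-2*z/3))


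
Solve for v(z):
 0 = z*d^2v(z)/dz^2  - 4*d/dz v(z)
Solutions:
 v(z) = C1 + C2*z^5


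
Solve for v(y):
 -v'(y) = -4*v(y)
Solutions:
 v(y) = C1*exp(4*y)


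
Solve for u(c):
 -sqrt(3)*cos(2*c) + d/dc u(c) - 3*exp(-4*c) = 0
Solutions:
 u(c) = C1 + sqrt(3)*sin(2*c)/2 - 3*exp(-4*c)/4


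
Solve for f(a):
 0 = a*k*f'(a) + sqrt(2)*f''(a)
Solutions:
 f(a) = Piecewise((-2^(3/4)*sqrt(pi)*C1*erf(2^(1/4)*a*sqrt(k)/2)/(2*sqrt(k)) - C2, (k > 0) | (k < 0)), (-C1*a - C2, True))


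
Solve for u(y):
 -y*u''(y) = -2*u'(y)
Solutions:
 u(y) = C1 + C2*y^3


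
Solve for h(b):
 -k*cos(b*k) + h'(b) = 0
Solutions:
 h(b) = C1 + sin(b*k)


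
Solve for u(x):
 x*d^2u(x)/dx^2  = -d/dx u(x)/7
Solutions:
 u(x) = C1 + C2*x^(6/7)


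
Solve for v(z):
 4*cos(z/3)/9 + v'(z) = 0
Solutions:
 v(z) = C1 - 4*sin(z/3)/3


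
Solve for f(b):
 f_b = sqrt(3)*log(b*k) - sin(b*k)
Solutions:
 f(b) = C1 + sqrt(3)*b*(log(b*k) - 1) - Piecewise((-cos(b*k)/k, Ne(k, 0)), (0, True))


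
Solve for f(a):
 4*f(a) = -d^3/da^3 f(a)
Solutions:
 f(a) = C3*exp(-2^(2/3)*a) + (C1*sin(2^(2/3)*sqrt(3)*a/2) + C2*cos(2^(2/3)*sqrt(3)*a/2))*exp(2^(2/3)*a/2)


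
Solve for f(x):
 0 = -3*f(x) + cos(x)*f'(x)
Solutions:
 f(x) = C1*(sin(x) + 1)^(3/2)/(sin(x) - 1)^(3/2)


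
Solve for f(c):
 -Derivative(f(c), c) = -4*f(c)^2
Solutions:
 f(c) = -1/(C1 + 4*c)


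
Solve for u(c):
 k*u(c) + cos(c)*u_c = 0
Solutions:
 u(c) = C1*exp(k*(log(sin(c) - 1) - log(sin(c) + 1))/2)


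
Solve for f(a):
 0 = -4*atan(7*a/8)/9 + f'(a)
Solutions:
 f(a) = C1 + 4*a*atan(7*a/8)/9 - 16*log(49*a^2 + 64)/63


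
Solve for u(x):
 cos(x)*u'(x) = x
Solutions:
 u(x) = C1 + Integral(x/cos(x), x)


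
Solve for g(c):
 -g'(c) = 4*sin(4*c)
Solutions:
 g(c) = C1 + cos(4*c)


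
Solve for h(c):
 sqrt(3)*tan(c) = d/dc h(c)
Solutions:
 h(c) = C1 - sqrt(3)*log(cos(c))


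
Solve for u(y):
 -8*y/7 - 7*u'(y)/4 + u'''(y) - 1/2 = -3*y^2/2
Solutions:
 u(y) = C1 + C2*exp(-sqrt(7)*y/2) + C3*exp(sqrt(7)*y/2) + 2*y^3/7 - 16*y^2/49 + 34*y/49


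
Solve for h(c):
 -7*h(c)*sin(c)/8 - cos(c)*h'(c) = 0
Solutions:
 h(c) = C1*cos(c)^(7/8)


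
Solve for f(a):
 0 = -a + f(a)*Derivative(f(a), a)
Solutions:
 f(a) = -sqrt(C1 + a^2)
 f(a) = sqrt(C1 + a^2)


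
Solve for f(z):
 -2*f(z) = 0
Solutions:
 f(z) = 0


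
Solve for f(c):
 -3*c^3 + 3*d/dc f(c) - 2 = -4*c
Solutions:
 f(c) = C1 + c^4/4 - 2*c^2/3 + 2*c/3


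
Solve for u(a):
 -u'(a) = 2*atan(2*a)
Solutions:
 u(a) = C1 - 2*a*atan(2*a) + log(4*a^2 + 1)/2


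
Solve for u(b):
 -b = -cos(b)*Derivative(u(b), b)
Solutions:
 u(b) = C1 + Integral(b/cos(b), b)


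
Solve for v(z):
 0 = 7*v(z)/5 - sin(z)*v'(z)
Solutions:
 v(z) = C1*(cos(z) - 1)^(7/10)/(cos(z) + 1)^(7/10)


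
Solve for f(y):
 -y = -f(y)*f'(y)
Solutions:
 f(y) = -sqrt(C1 + y^2)
 f(y) = sqrt(C1 + y^2)


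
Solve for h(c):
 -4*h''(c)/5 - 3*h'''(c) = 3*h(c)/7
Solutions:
 h(c) = C1*exp(c*(-112 + 224*14^(1/3)/(135*sqrt(464585) + 92021)^(1/3) + 14^(2/3)*(135*sqrt(464585) + 92021)^(1/3))/1260)*sin(14^(1/3)*sqrt(3)*c*(-14^(1/3)*(135*sqrt(464585) + 92021)^(1/3) + 224/(135*sqrt(464585) + 92021)^(1/3))/1260) + C2*exp(c*(-112 + 224*14^(1/3)/(135*sqrt(464585) + 92021)^(1/3) + 14^(2/3)*(135*sqrt(464585) + 92021)^(1/3))/1260)*cos(14^(1/3)*sqrt(3)*c*(-14^(1/3)*(135*sqrt(464585) + 92021)^(1/3) + 224/(135*sqrt(464585) + 92021)^(1/3))/1260) + C3*exp(-c*(224*14^(1/3)/(135*sqrt(464585) + 92021)^(1/3) + 56 + 14^(2/3)*(135*sqrt(464585) + 92021)^(1/3))/630)


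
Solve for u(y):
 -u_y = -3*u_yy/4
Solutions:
 u(y) = C1 + C2*exp(4*y/3)


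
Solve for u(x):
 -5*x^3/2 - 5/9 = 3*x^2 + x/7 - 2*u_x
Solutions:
 u(x) = C1 + 5*x^4/16 + x^3/2 + x^2/28 + 5*x/18


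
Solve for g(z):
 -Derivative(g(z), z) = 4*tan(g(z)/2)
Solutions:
 g(z) = -2*asin(C1*exp(-2*z)) + 2*pi
 g(z) = 2*asin(C1*exp(-2*z))


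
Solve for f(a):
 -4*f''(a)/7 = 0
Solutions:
 f(a) = C1 + C2*a


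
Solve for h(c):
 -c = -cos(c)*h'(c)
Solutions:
 h(c) = C1 + Integral(c/cos(c), c)


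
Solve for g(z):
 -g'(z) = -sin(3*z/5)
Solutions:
 g(z) = C1 - 5*cos(3*z/5)/3


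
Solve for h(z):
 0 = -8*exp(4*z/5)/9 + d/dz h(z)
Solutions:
 h(z) = C1 + 10*exp(4*z/5)/9


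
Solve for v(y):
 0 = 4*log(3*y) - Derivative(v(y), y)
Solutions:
 v(y) = C1 + 4*y*log(y) - 4*y + y*log(81)


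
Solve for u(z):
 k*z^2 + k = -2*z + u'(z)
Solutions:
 u(z) = C1 + k*z^3/3 + k*z + z^2


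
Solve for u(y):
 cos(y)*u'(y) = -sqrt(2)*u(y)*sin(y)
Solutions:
 u(y) = C1*cos(y)^(sqrt(2))


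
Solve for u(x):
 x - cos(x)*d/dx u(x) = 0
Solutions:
 u(x) = C1 + Integral(x/cos(x), x)


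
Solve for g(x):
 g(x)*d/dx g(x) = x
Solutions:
 g(x) = -sqrt(C1 + x^2)
 g(x) = sqrt(C1 + x^2)


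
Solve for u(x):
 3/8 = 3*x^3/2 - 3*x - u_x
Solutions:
 u(x) = C1 + 3*x^4/8 - 3*x^2/2 - 3*x/8


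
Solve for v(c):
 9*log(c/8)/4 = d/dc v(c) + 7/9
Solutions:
 v(c) = C1 + 9*c*log(c)/4 - 27*c*log(2)/4 - 109*c/36


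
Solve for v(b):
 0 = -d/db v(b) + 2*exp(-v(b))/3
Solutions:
 v(b) = log(C1 + 2*b/3)


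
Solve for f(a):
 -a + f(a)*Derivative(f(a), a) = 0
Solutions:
 f(a) = -sqrt(C1 + a^2)
 f(a) = sqrt(C1 + a^2)


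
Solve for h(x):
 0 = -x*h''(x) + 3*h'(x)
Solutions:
 h(x) = C1 + C2*x^4


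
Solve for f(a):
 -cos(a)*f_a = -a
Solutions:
 f(a) = C1 + Integral(a/cos(a), a)


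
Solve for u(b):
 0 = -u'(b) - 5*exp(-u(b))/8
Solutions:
 u(b) = log(C1 - 5*b/8)


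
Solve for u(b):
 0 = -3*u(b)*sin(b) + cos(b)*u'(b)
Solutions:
 u(b) = C1/cos(b)^3


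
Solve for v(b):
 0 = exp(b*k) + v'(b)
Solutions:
 v(b) = C1 - exp(b*k)/k


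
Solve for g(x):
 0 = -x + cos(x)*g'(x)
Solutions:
 g(x) = C1 + Integral(x/cos(x), x)


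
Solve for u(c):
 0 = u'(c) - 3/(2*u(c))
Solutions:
 u(c) = -sqrt(C1 + 3*c)
 u(c) = sqrt(C1 + 3*c)
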